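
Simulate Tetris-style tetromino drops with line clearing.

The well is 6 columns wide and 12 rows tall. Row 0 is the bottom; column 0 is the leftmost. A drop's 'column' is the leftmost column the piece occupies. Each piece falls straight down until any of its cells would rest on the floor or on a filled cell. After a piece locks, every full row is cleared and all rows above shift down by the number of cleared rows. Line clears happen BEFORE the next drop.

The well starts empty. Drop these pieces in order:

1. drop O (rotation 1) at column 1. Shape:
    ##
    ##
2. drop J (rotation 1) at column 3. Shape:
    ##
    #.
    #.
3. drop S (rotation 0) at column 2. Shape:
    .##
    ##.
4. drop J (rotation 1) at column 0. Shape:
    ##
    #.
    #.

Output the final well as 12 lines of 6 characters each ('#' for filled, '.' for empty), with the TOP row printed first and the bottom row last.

Drop 1: O rot1 at col 1 lands with bottom-row=0; cleared 0 line(s) (total 0); column heights now [0 2 2 0 0 0], max=2
Drop 2: J rot1 at col 3 lands with bottom-row=0; cleared 0 line(s) (total 0); column heights now [0 2 2 3 3 0], max=3
Drop 3: S rot0 at col 2 lands with bottom-row=3; cleared 0 line(s) (total 0); column heights now [0 2 4 5 5 0], max=5
Drop 4: J rot1 at col 0 lands with bottom-row=0; cleared 0 line(s) (total 0); column heights now [3 3 4 5 5 0], max=5

Answer: ......
......
......
......
......
......
......
...##.
..##..
##.##.
####..
####..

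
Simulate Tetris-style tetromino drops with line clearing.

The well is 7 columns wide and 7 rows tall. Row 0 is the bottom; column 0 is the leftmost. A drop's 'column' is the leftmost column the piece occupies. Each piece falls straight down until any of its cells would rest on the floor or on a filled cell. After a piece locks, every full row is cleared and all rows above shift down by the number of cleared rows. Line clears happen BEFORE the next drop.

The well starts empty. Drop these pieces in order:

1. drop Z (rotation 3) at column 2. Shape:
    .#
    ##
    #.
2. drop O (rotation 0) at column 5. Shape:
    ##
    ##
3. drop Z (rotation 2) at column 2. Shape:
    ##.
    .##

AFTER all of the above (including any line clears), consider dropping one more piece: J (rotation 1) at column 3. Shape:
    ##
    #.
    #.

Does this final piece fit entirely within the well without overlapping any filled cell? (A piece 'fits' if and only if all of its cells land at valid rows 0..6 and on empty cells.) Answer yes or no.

Drop 1: Z rot3 at col 2 lands with bottom-row=0; cleared 0 line(s) (total 0); column heights now [0 0 2 3 0 0 0], max=3
Drop 2: O rot0 at col 5 lands with bottom-row=0; cleared 0 line(s) (total 0); column heights now [0 0 2 3 0 2 2], max=3
Drop 3: Z rot2 at col 2 lands with bottom-row=3; cleared 0 line(s) (total 0); column heights now [0 0 5 5 4 2 2], max=5
Test piece J rot1 at col 3 (width 2): heights before test = [0 0 5 5 4 2 2]; fits = False

Answer: no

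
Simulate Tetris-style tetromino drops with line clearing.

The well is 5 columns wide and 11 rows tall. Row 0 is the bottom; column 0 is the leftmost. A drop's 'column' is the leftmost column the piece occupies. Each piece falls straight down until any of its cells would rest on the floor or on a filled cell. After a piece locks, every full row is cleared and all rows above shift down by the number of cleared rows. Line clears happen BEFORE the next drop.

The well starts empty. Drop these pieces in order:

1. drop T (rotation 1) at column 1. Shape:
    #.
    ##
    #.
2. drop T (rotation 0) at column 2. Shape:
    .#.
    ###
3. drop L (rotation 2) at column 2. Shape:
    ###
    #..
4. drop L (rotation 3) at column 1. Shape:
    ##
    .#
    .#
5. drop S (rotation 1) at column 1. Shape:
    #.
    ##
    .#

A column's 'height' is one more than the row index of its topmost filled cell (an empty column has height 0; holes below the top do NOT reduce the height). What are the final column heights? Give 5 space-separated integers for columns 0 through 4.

Drop 1: T rot1 at col 1 lands with bottom-row=0; cleared 0 line(s) (total 0); column heights now [0 3 2 0 0], max=3
Drop 2: T rot0 at col 2 lands with bottom-row=2; cleared 0 line(s) (total 0); column heights now [0 3 3 4 3], max=4
Drop 3: L rot2 at col 2 lands with bottom-row=3; cleared 0 line(s) (total 0); column heights now [0 3 5 5 5], max=5
Drop 4: L rot3 at col 1 lands with bottom-row=5; cleared 0 line(s) (total 0); column heights now [0 8 8 5 5], max=8
Drop 5: S rot1 at col 1 lands with bottom-row=8; cleared 0 line(s) (total 0); column heights now [0 11 10 5 5], max=11

Answer: 0 11 10 5 5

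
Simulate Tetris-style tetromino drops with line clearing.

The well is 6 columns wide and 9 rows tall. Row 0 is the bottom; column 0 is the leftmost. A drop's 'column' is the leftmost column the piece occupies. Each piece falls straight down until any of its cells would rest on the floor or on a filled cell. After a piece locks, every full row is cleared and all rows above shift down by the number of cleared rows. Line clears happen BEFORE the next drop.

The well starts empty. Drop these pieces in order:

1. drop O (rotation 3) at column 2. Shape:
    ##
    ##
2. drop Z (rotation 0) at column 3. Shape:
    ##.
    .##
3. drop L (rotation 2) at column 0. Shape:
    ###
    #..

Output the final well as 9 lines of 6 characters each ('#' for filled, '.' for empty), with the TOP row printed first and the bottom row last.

Drop 1: O rot3 at col 2 lands with bottom-row=0; cleared 0 line(s) (total 0); column heights now [0 0 2 2 0 0], max=2
Drop 2: Z rot0 at col 3 lands with bottom-row=1; cleared 0 line(s) (total 0); column heights now [0 0 2 3 3 2], max=3
Drop 3: L rot2 at col 0 lands with bottom-row=1; cleared 0 line(s) (total 0); column heights now [3 3 3 3 3 2], max=3

Answer: ......
......
......
......
......
......
#####.
#.####
..##..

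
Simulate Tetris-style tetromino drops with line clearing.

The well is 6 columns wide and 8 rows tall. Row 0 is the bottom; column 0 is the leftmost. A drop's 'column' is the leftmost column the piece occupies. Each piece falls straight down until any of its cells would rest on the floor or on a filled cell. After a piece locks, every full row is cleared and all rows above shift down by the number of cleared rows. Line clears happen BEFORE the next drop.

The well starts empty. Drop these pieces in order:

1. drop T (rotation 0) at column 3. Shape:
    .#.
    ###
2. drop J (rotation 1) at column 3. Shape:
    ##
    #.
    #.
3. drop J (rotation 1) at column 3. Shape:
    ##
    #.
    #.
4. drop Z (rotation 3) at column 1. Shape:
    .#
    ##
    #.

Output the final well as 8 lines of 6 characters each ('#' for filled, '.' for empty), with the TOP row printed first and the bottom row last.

Drop 1: T rot0 at col 3 lands with bottom-row=0; cleared 0 line(s) (total 0); column heights now [0 0 0 1 2 1], max=2
Drop 2: J rot1 at col 3 lands with bottom-row=1; cleared 0 line(s) (total 0); column heights now [0 0 0 4 4 1], max=4
Drop 3: J rot1 at col 3 lands with bottom-row=4; cleared 0 line(s) (total 0); column heights now [0 0 0 7 7 1], max=7
Drop 4: Z rot3 at col 1 lands with bottom-row=0; cleared 0 line(s) (total 0); column heights now [0 2 3 7 7 1], max=7

Answer: ......
...##.
...#..
...#..
...##.
..##..
.####.
.#.###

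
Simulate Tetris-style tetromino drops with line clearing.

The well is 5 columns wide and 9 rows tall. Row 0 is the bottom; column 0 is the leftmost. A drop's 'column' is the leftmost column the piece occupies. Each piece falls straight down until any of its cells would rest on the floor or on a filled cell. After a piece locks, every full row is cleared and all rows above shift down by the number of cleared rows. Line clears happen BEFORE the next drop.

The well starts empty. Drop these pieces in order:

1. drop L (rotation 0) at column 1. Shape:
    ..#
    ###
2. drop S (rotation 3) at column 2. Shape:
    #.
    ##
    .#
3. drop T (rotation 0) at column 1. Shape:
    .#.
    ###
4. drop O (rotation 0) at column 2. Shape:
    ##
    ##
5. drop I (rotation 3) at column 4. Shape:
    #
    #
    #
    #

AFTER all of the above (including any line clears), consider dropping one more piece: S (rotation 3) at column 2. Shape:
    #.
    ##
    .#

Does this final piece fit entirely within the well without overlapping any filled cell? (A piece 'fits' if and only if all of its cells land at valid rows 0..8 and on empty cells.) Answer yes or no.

Answer: no

Derivation:
Drop 1: L rot0 at col 1 lands with bottom-row=0; cleared 0 line(s) (total 0); column heights now [0 1 1 2 0], max=2
Drop 2: S rot3 at col 2 lands with bottom-row=2; cleared 0 line(s) (total 0); column heights now [0 1 5 4 0], max=5
Drop 3: T rot0 at col 1 lands with bottom-row=5; cleared 0 line(s) (total 0); column heights now [0 6 7 6 0], max=7
Drop 4: O rot0 at col 2 lands with bottom-row=7; cleared 0 line(s) (total 0); column heights now [0 6 9 9 0], max=9
Drop 5: I rot3 at col 4 lands with bottom-row=0; cleared 0 line(s) (total 0); column heights now [0 6 9 9 4], max=9
Test piece S rot3 at col 2 (width 2): heights before test = [0 6 9 9 4]; fits = False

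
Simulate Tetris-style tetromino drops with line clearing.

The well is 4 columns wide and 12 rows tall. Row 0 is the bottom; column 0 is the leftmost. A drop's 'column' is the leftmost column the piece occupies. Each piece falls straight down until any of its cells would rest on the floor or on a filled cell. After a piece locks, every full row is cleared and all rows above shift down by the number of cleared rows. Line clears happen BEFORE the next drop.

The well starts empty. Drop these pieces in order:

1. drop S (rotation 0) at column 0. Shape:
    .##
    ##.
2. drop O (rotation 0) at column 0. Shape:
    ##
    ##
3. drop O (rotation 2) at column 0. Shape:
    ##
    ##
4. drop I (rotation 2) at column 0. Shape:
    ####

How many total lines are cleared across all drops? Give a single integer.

Drop 1: S rot0 at col 0 lands with bottom-row=0; cleared 0 line(s) (total 0); column heights now [1 2 2 0], max=2
Drop 2: O rot0 at col 0 lands with bottom-row=2; cleared 0 line(s) (total 0); column heights now [4 4 2 0], max=4
Drop 3: O rot2 at col 0 lands with bottom-row=4; cleared 0 line(s) (total 0); column heights now [6 6 2 0], max=6
Drop 4: I rot2 at col 0 lands with bottom-row=6; cleared 1 line(s) (total 1); column heights now [6 6 2 0], max=6

Answer: 1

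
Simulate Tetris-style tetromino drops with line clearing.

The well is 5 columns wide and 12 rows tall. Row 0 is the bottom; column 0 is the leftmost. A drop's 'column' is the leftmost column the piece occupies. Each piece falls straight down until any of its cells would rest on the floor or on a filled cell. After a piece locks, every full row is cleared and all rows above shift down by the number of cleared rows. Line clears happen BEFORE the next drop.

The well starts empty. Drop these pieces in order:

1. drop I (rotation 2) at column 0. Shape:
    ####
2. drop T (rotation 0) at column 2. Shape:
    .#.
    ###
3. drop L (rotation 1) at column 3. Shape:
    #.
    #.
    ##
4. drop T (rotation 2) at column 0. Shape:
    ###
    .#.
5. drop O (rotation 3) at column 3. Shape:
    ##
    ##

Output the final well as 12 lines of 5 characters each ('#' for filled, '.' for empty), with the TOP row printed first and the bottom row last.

Answer: .....
.....
.....
.....
...##
...##
...#.
...#.
...##
####.
.####
####.

Derivation:
Drop 1: I rot2 at col 0 lands with bottom-row=0; cleared 0 line(s) (total 0); column heights now [1 1 1 1 0], max=1
Drop 2: T rot0 at col 2 lands with bottom-row=1; cleared 0 line(s) (total 0); column heights now [1 1 2 3 2], max=3
Drop 3: L rot1 at col 3 lands with bottom-row=3; cleared 0 line(s) (total 0); column heights now [1 1 2 6 4], max=6
Drop 4: T rot2 at col 0 lands with bottom-row=1; cleared 0 line(s) (total 0); column heights now [3 3 3 6 4], max=6
Drop 5: O rot3 at col 3 lands with bottom-row=6; cleared 0 line(s) (total 0); column heights now [3 3 3 8 8], max=8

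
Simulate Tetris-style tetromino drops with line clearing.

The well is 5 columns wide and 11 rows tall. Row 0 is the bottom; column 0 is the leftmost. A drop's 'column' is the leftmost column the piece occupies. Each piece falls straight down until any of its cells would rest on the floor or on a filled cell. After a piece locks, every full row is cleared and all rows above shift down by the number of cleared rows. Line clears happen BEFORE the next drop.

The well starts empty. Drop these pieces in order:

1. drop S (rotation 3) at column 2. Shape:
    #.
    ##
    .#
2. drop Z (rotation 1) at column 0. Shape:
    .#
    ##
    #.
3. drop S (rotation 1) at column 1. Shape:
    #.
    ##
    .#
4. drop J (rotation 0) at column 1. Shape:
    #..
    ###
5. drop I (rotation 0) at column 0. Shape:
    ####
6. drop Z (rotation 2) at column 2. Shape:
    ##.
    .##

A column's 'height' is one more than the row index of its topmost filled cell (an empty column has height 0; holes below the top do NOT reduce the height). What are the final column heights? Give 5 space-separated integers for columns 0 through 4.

Drop 1: S rot3 at col 2 lands with bottom-row=0; cleared 0 line(s) (total 0); column heights now [0 0 3 2 0], max=3
Drop 2: Z rot1 at col 0 lands with bottom-row=0; cleared 0 line(s) (total 0); column heights now [2 3 3 2 0], max=3
Drop 3: S rot1 at col 1 lands with bottom-row=3; cleared 0 line(s) (total 0); column heights now [2 6 5 2 0], max=6
Drop 4: J rot0 at col 1 lands with bottom-row=6; cleared 0 line(s) (total 0); column heights now [2 8 7 7 0], max=8
Drop 5: I rot0 at col 0 lands with bottom-row=8; cleared 0 line(s) (total 0); column heights now [9 9 9 9 0], max=9
Drop 6: Z rot2 at col 2 lands with bottom-row=9; cleared 0 line(s) (total 0); column heights now [9 9 11 11 10], max=11

Answer: 9 9 11 11 10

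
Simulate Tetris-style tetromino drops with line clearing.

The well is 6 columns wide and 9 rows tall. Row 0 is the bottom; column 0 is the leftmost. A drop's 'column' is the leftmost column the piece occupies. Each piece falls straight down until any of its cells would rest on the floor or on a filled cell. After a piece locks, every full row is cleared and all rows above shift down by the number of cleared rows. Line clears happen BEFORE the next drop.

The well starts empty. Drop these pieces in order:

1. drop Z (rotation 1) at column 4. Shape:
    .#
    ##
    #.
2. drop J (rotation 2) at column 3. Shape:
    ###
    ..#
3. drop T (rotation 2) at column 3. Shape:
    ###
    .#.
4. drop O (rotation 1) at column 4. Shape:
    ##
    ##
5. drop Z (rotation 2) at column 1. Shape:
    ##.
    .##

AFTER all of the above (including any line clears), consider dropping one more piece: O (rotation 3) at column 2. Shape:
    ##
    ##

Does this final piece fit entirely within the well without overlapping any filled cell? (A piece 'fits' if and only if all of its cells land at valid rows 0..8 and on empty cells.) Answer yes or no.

Drop 1: Z rot1 at col 4 lands with bottom-row=0; cleared 0 line(s) (total 0); column heights now [0 0 0 0 2 3], max=3
Drop 2: J rot2 at col 3 lands with bottom-row=3; cleared 0 line(s) (total 0); column heights now [0 0 0 5 5 5], max=5
Drop 3: T rot2 at col 3 lands with bottom-row=5; cleared 0 line(s) (total 0); column heights now [0 0 0 7 7 7], max=7
Drop 4: O rot1 at col 4 lands with bottom-row=7; cleared 0 line(s) (total 0); column heights now [0 0 0 7 9 9], max=9
Drop 5: Z rot2 at col 1 lands with bottom-row=7; cleared 0 line(s) (total 0); column heights now [0 9 9 8 9 9], max=9
Test piece O rot3 at col 2 (width 2): heights before test = [0 9 9 8 9 9]; fits = False

Answer: no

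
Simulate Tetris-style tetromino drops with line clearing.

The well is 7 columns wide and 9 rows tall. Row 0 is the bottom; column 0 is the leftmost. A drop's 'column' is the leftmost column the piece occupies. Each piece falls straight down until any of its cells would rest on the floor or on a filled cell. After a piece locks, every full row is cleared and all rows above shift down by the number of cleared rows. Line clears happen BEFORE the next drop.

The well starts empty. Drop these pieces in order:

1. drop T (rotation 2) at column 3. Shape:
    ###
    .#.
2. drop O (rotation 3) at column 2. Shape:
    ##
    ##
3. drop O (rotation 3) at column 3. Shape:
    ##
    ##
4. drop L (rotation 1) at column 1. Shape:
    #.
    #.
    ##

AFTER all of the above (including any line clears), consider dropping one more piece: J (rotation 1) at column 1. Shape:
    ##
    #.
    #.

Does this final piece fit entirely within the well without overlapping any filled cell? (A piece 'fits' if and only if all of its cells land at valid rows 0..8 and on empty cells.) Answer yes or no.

Answer: no

Derivation:
Drop 1: T rot2 at col 3 lands with bottom-row=0; cleared 0 line(s) (total 0); column heights now [0 0 0 2 2 2 0], max=2
Drop 2: O rot3 at col 2 lands with bottom-row=2; cleared 0 line(s) (total 0); column heights now [0 0 4 4 2 2 0], max=4
Drop 3: O rot3 at col 3 lands with bottom-row=4; cleared 0 line(s) (total 0); column heights now [0 0 4 6 6 2 0], max=6
Drop 4: L rot1 at col 1 lands with bottom-row=4; cleared 0 line(s) (total 0); column heights now [0 7 5 6 6 2 0], max=7
Test piece J rot1 at col 1 (width 2): heights before test = [0 7 5 6 6 2 0]; fits = False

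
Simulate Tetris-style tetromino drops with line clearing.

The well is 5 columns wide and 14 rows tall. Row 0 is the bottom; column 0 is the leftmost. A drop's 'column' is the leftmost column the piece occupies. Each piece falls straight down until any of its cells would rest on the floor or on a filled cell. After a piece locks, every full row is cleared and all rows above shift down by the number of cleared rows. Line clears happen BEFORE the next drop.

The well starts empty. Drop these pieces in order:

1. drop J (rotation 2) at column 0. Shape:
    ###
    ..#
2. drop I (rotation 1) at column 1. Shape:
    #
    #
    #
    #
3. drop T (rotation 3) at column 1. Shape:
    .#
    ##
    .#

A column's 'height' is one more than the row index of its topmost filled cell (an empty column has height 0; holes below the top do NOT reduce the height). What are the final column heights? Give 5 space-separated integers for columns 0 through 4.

Answer: 2 7 8 0 0

Derivation:
Drop 1: J rot2 at col 0 lands with bottom-row=0; cleared 0 line(s) (total 0); column heights now [2 2 2 0 0], max=2
Drop 2: I rot1 at col 1 lands with bottom-row=2; cleared 0 line(s) (total 0); column heights now [2 6 2 0 0], max=6
Drop 3: T rot3 at col 1 lands with bottom-row=5; cleared 0 line(s) (total 0); column heights now [2 7 8 0 0], max=8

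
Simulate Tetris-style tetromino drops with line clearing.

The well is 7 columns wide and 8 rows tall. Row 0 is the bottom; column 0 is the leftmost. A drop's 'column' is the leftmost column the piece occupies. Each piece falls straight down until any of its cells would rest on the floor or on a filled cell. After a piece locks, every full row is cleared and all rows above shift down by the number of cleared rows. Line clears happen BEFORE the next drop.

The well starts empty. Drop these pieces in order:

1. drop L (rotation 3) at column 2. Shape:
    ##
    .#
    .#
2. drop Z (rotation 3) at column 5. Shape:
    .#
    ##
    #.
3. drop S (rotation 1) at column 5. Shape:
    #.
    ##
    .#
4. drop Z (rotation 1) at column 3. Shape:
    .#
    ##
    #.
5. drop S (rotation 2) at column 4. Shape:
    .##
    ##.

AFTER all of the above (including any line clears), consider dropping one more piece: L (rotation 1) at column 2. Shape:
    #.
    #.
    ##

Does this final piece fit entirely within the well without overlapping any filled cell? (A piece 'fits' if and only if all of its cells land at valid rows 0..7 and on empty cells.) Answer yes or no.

Answer: yes

Derivation:
Drop 1: L rot3 at col 2 lands with bottom-row=0; cleared 0 line(s) (total 0); column heights now [0 0 3 3 0 0 0], max=3
Drop 2: Z rot3 at col 5 lands with bottom-row=0; cleared 0 line(s) (total 0); column heights now [0 0 3 3 0 2 3], max=3
Drop 3: S rot1 at col 5 lands with bottom-row=3; cleared 0 line(s) (total 0); column heights now [0 0 3 3 0 6 5], max=6
Drop 4: Z rot1 at col 3 lands with bottom-row=3; cleared 0 line(s) (total 0); column heights now [0 0 3 5 6 6 5], max=6
Drop 5: S rot2 at col 4 lands with bottom-row=6; cleared 0 line(s) (total 0); column heights now [0 0 3 5 7 8 8], max=8
Test piece L rot1 at col 2 (width 2): heights before test = [0 0 3 5 7 8 8]; fits = True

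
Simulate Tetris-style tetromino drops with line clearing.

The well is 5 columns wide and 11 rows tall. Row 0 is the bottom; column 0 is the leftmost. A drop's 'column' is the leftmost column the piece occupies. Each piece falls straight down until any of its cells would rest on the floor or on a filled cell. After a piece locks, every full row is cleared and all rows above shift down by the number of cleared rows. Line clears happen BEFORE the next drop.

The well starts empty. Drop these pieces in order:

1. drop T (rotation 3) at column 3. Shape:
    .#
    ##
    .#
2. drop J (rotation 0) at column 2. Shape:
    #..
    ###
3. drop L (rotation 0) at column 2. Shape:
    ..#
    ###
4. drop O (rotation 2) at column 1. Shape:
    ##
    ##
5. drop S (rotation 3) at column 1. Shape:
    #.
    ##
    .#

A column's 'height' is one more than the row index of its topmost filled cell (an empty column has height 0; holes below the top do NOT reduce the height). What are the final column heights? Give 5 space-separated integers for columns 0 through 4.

Answer: 0 11 10 6 7

Derivation:
Drop 1: T rot3 at col 3 lands with bottom-row=0; cleared 0 line(s) (total 0); column heights now [0 0 0 2 3], max=3
Drop 2: J rot0 at col 2 lands with bottom-row=3; cleared 0 line(s) (total 0); column heights now [0 0 5 4 4], max=5
Drop 3: L rot0 at col 2 lands with bottom-row=5; cleared 0 line(s) (total 0); column heights now [0 0 6 6 7], max=7
Drop 4: O rot2 at col 1 lands with bottom-row=6; cleared 0 line(s) (total 0); column heights now [0 8 8 6 7], max=8
Drop 5: S rot3 at col 1 lands with bottom-row=8; cleared 0 line(s) (total 0); column heights now [0 11 10 6 7], max=11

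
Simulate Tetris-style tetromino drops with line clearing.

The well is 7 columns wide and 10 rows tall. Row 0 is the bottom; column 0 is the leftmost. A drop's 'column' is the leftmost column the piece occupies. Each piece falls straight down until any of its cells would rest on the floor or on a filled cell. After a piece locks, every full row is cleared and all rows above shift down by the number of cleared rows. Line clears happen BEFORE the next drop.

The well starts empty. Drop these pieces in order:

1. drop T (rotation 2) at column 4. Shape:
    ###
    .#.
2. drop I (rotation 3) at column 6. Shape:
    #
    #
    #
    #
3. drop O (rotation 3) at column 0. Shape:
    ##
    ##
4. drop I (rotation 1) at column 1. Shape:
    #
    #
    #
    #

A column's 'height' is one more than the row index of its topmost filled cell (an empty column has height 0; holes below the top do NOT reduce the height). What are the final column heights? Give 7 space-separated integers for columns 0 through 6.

Answer: 2 6 0 0 2 2 6

Derivation:
Drop 1: T rot2 at col 4 lands with bottom-row=0; cleared 0 line(s) (total 0); column heights now [0 0 0 0 2 2 2], max=2
Drop 2: I rot3 at col 6 lands with bottom-row=2; cleared 0 line(s) (total 0); column heights now [0 0 0 0 2 2 6], max=6
Drop 3: O rot3 at col 0 lands with bottom-row=0; cleared 0 line(s) (total 0); column heights now [2 2 0 0 2 2 6], max=6
Drop 4: I rot1 at col 1 lands with bottom-row=2; cleared 0 line(s) (total 0); column heights now [2 6 0 0 2 2 6], max=6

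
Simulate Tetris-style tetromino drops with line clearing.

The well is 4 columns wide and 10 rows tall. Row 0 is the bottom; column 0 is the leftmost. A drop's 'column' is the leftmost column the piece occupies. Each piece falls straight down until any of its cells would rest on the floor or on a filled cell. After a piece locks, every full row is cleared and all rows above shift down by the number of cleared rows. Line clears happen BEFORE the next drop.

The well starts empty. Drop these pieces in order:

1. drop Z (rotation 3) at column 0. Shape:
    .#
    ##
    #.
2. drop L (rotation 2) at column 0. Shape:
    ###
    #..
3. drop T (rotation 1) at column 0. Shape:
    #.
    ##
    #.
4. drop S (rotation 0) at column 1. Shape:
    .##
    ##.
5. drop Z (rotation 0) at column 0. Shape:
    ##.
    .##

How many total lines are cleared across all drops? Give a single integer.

Drop 1: Z rot3 at col 0 lands with bottom-row=0; cleared 0 line(s) (total 0); column heights now [2 3 0 0], max=3
Drop 2: L rot2 at col 0 lands with bottom-row=2; cleared 0 line(s) (total 0); column heights now [4 4 4 0], max=4
Drop 3: T rot1 at col 0 lands with bottom-row=4; cleared 0 line(s) (total 0); column heights now [7 6 4 0], max=7
Drop 4: S rot0 at col 1 lands with bottom-row=6; cleared 0 line(s) (total 0); column heights now [7 7 8 8], max=8
Drop 5: Z rot0 at col 0 lands with bottom-row=8; cleared 0 line(s) (total 0); column heights now [10 10 9 8], max=10

Answer: 0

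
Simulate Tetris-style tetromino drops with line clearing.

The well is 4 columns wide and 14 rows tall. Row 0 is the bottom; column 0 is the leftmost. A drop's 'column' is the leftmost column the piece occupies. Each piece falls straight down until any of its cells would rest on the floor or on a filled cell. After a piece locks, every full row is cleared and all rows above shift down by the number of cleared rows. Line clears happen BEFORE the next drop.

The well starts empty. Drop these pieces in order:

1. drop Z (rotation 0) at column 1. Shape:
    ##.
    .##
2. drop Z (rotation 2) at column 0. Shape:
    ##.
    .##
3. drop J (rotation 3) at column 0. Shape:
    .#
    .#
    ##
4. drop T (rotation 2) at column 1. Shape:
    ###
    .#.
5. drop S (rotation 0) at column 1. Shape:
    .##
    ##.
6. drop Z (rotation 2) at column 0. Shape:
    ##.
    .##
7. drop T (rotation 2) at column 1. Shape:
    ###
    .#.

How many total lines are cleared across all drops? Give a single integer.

Answer: 0

Derivation:
Drop 1: Z rot0 at col 1 lands with bottom-row=0; cleared 0 line(s) (total 0); column heights now [0 2 2 1], max=2
Drop 2: Z rot2 at col 0 lands with bottom-row=2; cleared 0 line(s) (total 0); column heights now [4 4 3 1], max=4
Drop 3: J rot3 at col 0 lands with bottom-row=4; cleared 0 line(s) (total 0); column heights now [5 7 3 1], max=7
Drop 4: T rot2 at col 1 lands with bottom-row=6; cleared 0 line(s) (total 0); column heights now [5 8 8 8], max=8
Drop 5: S rot0 at col 1 lands with bottom-row=8; cleared 0 line(s) (total 0); column heights now [5 9 10 10], max=10
Drop 6: Z rot2 at col 0 lands with bottom-row=10; cleared 0 line(s) (total 0); column heights now [12 12 11 10], max=12
Drop 7: T rot2 at col 1 lands with bottom-row=11; cleared 0 line(s) (total 0); column heights now [12 13 13 13], max=13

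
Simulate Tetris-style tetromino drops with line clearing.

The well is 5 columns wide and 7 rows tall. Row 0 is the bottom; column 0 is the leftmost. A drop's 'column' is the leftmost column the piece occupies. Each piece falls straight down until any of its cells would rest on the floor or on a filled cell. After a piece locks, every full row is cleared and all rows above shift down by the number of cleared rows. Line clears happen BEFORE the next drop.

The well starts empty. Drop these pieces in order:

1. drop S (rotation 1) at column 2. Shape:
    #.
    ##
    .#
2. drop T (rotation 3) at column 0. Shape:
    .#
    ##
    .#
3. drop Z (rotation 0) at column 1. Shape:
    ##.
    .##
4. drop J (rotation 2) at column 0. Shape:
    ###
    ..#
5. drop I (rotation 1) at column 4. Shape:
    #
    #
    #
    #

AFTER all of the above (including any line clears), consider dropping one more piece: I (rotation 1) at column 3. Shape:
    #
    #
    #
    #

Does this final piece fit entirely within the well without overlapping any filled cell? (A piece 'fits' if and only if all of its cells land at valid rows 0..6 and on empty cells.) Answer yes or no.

Drop 1: S rot1 at col 2 lands with bottom-row=0; cleared 0 line(s) (total 0); column heights now [0 0 3 2 0], max=3
Drop 2: T rot3 at col 0 lands with bottom-row=0; cleared 0 line(s) (total 0); column heights now [2 3 3 2 0], max=3
Drop 3: Z rot0 at col 1 lands with bottom-row=3; cleared 0 line(s) (total 0); column heights now [2 5 5 4 0], max=5
Drop 4: J rot2 at col 0 lands with bottom-row=5; cleared 0 line(s) (total 0); column heights now [7 7 7 4 0], max=7
Drop 5: I rot1 at col 4 lands with bottom-row=0; cleared 1 line(s) (total 1); column heights now [6 6 6 3 3], max=6
Test piece I rot1 at col 3 (width 1): heights before test = [6 6 6 3 3]; fits = True

Answer: yes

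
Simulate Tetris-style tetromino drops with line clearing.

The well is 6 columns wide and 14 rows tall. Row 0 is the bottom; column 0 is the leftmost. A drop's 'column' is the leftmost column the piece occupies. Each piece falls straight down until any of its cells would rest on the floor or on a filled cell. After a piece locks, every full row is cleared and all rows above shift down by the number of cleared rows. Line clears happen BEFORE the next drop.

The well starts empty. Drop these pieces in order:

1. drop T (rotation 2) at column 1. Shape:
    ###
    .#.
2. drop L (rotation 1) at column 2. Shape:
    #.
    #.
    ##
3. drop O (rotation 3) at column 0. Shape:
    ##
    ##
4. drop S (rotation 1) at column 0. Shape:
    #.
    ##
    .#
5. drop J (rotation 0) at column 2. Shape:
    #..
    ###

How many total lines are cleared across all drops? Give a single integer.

Drop 1: T rot2 at col 1 lands with bottom-row=0; cleared 0 line(s) (total 0); column heights now [0 2 2 2 0 0], max=2
Drop 2: L rot1 at col 2 lands with bottom-row=2; cleared 0 line(s) (total 0); column heights now [0 2 5 3 0 0], max=5
Drop 3: O rot3 at col 0 lands with bottom-row=2; cleared 0 line(s) (total 0); column heights now [4 4 5 3 0 0], max=5
Drop 4: S rot1 at col 0 lands with bottom-row=4; cleared 0 line(s) (total 0); column heights now [7 6 5 3 0 0], max=7
Drop 5: J rot0 at col 2 lands with bottom-row=5; cleared 0 line(s) (total 0); column heights now [7 6 7 6 6 0], max=7

Answer: 0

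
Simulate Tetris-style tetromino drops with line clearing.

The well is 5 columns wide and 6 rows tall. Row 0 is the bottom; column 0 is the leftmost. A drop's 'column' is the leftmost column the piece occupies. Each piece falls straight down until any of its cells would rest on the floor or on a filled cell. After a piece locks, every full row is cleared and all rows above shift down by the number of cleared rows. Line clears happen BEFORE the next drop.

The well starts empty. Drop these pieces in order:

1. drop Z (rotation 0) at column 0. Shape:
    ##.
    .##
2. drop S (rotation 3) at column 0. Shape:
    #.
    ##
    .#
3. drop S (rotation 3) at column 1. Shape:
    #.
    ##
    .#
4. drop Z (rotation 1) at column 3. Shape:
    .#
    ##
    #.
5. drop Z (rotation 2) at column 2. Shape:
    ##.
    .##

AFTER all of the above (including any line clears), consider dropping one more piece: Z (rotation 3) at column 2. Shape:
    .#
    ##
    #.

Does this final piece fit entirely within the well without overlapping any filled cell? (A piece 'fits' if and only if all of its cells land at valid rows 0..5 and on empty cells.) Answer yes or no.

Answer: no

Derivation:
Drop 1: Z rot0 at col 0 lands with bottom-row=0; cleared 0 line(s) (total 0); column heights now [2 2 1 0 0], max=2
Drop 2: S rot3 at col 0 lands with bottom-row=2; cleared 0 line(s) (total 0); column heights now [5 4 1 0 0], max=5
Drop 3: S rot3 at col 1 lands with bottom-row=3; cleared 0 line(s) (total 0); column heights now [5 6 5 0 0], max=6
Drop 4: Z rot1 at col 3 lands with bottom-row=0; cleared 0 line(s) (total 0); column heights now [5 6 5 2 3], max=6
Drop 5: Z rot2 at col 2 lands with bottom-row=4; cleared 1 line(s) (total 1); column heights now [4 5 5 5 3], max=5
Test piece Z rot3 at col 2 (width 2): heights before test = [4 5 5 5 3]; fits = False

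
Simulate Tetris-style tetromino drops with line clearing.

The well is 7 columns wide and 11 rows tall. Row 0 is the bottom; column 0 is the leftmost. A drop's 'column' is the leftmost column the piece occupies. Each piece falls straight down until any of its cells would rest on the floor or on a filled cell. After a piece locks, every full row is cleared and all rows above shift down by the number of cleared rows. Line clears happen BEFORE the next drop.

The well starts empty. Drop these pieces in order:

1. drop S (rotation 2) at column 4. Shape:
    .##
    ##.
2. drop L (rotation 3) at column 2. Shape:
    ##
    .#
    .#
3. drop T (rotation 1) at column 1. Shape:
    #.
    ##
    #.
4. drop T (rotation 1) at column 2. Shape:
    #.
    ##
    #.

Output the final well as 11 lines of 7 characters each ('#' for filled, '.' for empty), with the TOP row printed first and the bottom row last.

Answer: .......
.......
.......
.......
..#....
..##...
.##....
.##....
.###...
...#.##
...###.

Derivation:
Drop 1: S rot2 at col 4 lands with bottom-row=0; cleared 0 line(s) (total 0); column heights now [0 0 0 0 1 2 2], max=2
Drop 2: L rot3 at col 2 lands with bottom-row=0; cleared 0 line(s) (total 0); column heights now [0 0 3 3 1 2 2], max=3
Drop 3: T rot1 at col 1 lands with bottom-row=2; cleared 0 line(s) (total 0); column heights now [0 5 4 3 1 2 2], max=5
Drop 4: T rot1 at col 2 lands with bottom-row=4; cleared 0 line(s) (total 0); column heights now [0 5 7 6 1 2 2], max=7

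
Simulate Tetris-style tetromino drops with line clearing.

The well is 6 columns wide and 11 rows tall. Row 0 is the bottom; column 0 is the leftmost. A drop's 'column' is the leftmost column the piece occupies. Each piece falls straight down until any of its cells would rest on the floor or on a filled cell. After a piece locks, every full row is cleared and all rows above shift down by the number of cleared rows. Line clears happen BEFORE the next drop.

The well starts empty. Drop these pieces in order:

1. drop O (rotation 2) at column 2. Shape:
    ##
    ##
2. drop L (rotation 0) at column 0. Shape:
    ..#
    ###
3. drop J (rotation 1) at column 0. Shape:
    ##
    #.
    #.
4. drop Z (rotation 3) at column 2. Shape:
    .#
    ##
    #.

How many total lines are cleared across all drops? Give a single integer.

Answer: 0

Derivation:
Drop 1: O rot2 at col 2 lands with bottom-row=0; cleared 0 line(s) (total 0); column heights now [0 0 2 2 0 0], max=2
Drop 2: L rot0 at col 0 lands with bottom-row=2; cleared 0 line(s) (total 0); column heights now [3 3 4 2 0 0], max=4
Drop 3: J rot1 at col 0 lands with bottom-row=3; cleared 0 line(s) (total 0); column heights now [6 6 4 2 0 0], max=6
Drop 4: Z rot3 at col 2 lands with bottom-row=4; cleared 0 line(s) (total 0); column heights now [6 6 6 7 0 0], max=7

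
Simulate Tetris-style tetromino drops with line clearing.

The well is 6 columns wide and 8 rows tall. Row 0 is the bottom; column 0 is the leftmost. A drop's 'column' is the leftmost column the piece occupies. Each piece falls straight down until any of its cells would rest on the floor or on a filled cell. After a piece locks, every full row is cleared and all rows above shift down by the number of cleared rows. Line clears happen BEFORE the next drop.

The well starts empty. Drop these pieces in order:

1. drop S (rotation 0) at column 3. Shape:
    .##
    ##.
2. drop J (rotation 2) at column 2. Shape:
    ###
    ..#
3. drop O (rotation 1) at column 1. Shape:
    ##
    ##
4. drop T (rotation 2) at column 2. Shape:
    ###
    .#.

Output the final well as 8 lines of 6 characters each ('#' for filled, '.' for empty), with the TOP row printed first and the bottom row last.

Answer: ......
..###.
.###..
.##...
..###.
....#.
....##
...##.

Derivation:
Drop 1: S rot0 at col 3 lands with bottom-row=0; cleared 0 line(s) (total 0); column heights now [0 0 0 1 2 2], max=2
Drop 2: J rot2 at col 2 lands with bottom-row=2; cleared 0 line(s) (total 0); column heights now [0 0 4 4 4 2], max=4
Drop 3: O rot1 at col 1 lands with bottom-row=4; cleared 0 line(s) (total 0); column heights now [0 6 6 4 4 2], max=6
Drop 4: T rot2 at col 2 lands with bottom-row=5; cleared 0 line(s) (total 0); column heights now [0 6 7 7 7 2], max=7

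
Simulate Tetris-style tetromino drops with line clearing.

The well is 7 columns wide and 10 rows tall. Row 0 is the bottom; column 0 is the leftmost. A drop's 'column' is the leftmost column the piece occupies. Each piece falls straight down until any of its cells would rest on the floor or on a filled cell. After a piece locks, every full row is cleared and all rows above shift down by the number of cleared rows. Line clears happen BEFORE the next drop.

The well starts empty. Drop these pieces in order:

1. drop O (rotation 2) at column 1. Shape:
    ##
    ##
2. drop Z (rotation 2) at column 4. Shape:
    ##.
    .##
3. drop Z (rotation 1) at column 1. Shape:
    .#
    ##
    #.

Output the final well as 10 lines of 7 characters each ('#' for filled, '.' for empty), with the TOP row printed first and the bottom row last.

Answer: .......
.......
.......
.......
.......
..#....
.##....
.#.....
.##.##.
.##..##

Derivation:
Drop 1: O rot2 at col 1 lands with bottom-row=0; cleared 0 line(s) (total 0); column heights now [0 2 2 0 0 0 0], max=2
Drop 2: Z rot2 at col 4 lands with bottom-row=0; cleared 0 line(s) (total 0); column heights now [0 2 2 0 2 2 1], max=2
Drop 3: Z rot1 at col 1 lands with bottom-row=2; cleared 0 line(s) (total 0); column heights now [0 4 5 0 2 2 1], max=5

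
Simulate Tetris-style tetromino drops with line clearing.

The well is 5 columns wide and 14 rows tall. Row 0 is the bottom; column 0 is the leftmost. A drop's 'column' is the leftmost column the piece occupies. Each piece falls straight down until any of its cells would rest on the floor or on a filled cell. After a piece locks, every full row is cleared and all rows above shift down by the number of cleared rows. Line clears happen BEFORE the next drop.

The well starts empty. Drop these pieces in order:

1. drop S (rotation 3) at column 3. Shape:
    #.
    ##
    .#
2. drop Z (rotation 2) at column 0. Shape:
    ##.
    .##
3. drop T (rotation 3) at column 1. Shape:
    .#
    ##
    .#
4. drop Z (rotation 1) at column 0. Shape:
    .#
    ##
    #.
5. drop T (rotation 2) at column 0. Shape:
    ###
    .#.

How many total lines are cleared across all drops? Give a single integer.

Answer: 1

Derivation:
Drop 1: S rot3 at col 3 lands with bottom-row=0; cleared 0 line(s) (total 0); column heights now [0 0 0 3 2], max=3
Drop 2: Z rot2 at col 0 lands with bottom-row=0; cleared 0 line(s) (total 0); column heights now [2 2 1 3 2], max=3
Drop 3: T rot3 at col 1 lands with bottom-row=1; cleared 1 line(s) (total 1); column heights now [0 2 3 2 1], max=3
Drop 4: Z rot1 at col 0 lands with bottom-row=1; cleared 0 line(s) (total 1); column heights now [3 4 3 2 1], max=4
Drop 5: T rot2 at col 0 lands with bottom-row=4; cleared 0 line(s) (total 1); column heights now [6 6 6 2 1], max=6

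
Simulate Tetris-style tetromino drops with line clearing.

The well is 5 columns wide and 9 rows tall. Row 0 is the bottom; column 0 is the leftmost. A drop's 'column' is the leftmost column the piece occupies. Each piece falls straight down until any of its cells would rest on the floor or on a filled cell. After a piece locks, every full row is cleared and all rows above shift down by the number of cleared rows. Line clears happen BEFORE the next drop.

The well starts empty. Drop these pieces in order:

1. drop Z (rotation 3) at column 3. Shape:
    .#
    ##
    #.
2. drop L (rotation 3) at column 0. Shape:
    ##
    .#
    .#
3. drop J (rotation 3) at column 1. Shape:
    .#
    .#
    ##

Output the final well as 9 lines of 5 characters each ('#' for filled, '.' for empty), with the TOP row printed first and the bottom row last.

Drop 1: Z rot3 at col 3 lands with bottom-row=0; cleared 0 line(s) (total 0); column heights now [0 0 0 2 3], max=3
Drop 2: L rot3 at col 0 lands with bottom-row=0; cleared 0 line(s) (total 0); column heights now [3 3 0 2 3], max=3
Drop 3: J rot3 at col 1 lands with bottom-row=3; cleared 0 line(s) (total 0); column heights now [3 4 6 2 3], max=6

Answer: .....
.....
.....
..#..
..#..
.##..
##..#
.#.##
.#.#.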